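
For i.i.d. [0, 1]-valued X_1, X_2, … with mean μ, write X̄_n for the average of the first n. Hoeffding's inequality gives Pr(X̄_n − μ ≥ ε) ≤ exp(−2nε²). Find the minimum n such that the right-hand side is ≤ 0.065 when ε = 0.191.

Require exp(−2nε²) ≤ 0.065, i.e. 2nε² ≥ ln(1/0.065) = 2.733368.
So n ≥ 2.733368 / (2·0.191²) = 37.463.
The smallest integer n is 38.

38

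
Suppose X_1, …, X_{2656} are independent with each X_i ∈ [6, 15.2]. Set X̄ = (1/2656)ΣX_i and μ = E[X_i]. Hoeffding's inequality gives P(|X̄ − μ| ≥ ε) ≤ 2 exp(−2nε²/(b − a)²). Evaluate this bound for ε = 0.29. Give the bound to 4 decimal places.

0.0102

Exponent: 2nε²/(b − a)² = 2·2656·0.29² / 9.2² = 5.27811.
Bound = 2·exp(−5.27811) = 0.01020.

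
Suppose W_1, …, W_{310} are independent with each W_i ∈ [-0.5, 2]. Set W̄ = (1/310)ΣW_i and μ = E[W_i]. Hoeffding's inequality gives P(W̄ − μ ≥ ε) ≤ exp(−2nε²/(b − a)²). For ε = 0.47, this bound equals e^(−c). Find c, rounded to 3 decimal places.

21.913

c = 2nε²/(b − a)² = 2·310·0.47² / 2.5² = 21.9133.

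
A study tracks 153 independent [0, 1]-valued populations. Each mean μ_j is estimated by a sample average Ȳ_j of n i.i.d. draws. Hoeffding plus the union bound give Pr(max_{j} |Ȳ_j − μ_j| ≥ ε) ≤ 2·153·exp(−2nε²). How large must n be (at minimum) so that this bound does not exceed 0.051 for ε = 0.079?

697

Need 2·153·exp(−2nε²) ≤ 0.051, i.e. exp(−2nε²) ≤ 0.051/306.
So 2nε² ≥ ln(306/0.051) = 8.699515.
Hence n ≥ 8.699515/(2·0.079²) = 696.965.
The smallest integer n is 697.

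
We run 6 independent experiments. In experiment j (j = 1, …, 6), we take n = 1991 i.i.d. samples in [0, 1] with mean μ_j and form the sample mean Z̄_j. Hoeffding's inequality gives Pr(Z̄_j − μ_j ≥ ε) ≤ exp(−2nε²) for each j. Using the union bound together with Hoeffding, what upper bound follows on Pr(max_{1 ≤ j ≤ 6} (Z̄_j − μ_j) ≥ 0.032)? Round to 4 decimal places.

Per-experiment Hoeffding bound: exp(−2·1991·0.032²) = exp(−4.07757) = 0.016949.
Union bound over 6 events: 6·0.016949 = 0.10169.

0.1017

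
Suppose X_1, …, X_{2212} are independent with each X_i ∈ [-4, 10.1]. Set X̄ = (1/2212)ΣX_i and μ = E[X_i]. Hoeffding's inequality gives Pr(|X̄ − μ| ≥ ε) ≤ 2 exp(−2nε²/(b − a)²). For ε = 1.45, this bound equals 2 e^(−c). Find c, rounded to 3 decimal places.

46.786

c = 2nε²/(b − a)² = 2·2212·1.45² / 14.1² = 46.7857.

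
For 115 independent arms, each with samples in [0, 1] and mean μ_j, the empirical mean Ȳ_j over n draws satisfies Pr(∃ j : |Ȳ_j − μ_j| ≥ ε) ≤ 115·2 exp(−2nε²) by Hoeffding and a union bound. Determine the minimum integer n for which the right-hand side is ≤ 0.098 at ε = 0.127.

Need 2·115·exp(−2nε²) ≤ 0.098, i.e. exp(−2nε²) ≤ 0.098/230.
So 2nε² ≥ ln(230/0.098) = 7.760867.
Hence n ≥ 7.760867/(2·0.127²) = 240.587.
The smallest integer n is 241.

241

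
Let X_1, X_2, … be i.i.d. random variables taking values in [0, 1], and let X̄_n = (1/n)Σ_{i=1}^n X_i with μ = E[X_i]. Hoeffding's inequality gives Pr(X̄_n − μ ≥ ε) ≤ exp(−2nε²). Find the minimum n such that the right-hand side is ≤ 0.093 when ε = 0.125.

77

Require exp(−2nε²) ≤ 0.093, i.e. 2nε² ≥ ln(1/0.093) = 2.375156.
So n ≥ 2.375156 / (2·0.125²) = 76.005.
The smallest integer n is 77.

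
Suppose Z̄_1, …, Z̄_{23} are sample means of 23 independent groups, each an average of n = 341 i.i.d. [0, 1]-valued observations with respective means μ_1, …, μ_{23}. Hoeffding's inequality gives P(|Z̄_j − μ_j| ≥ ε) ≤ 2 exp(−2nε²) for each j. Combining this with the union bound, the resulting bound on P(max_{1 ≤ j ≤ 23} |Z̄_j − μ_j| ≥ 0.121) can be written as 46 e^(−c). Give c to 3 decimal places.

Union bound over the 23 events: P(max_{1 ≤ j ≤ 23} |Z̄_j − μ_j| ≥ 0.121) ≤ 23·2·exp(−2nε²) = 46 exp(−2·341·0.121²).
So c = 2·341·0.121² = 9.9852.

9.985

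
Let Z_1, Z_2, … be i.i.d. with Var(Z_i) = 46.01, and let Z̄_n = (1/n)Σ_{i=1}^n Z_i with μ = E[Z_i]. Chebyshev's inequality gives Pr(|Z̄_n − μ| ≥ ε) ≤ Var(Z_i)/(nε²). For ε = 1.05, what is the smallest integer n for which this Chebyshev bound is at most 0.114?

367

Require 46.01/(n·1.05²) ≤ 0.114, i.e. n ≥ 46.01/(0.114·1.05²) = 366.074.
The smallest integer n is 367.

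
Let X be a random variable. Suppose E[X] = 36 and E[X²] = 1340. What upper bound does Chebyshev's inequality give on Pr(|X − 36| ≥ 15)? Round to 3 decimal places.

Var(X) = E[X²] − (E[X])² = 1340 − 1296 = 44.
Chebyshev's inequality: Pr(|X − μ| ≥ t) ≤ Var(X)/t² = 44/225 = 0.1956.

0.196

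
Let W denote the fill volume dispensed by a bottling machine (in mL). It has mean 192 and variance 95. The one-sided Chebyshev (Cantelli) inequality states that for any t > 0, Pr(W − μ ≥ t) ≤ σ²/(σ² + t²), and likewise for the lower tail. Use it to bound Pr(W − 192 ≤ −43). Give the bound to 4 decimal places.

0.0489

Here σ² = 95 and t = 43, so σ² + t² = 1944.
Cantelli's bound: 95/1944 = 0.0489.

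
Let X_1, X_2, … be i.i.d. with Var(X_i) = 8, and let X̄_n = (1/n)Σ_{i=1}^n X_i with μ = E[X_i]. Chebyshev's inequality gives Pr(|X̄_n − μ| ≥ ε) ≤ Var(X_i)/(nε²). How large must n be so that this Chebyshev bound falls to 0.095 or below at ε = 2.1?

Require 8/(n·2.1²) ≤ 0.095, i.e. n ≥ 8/(0.095·2.1²) = 19.095.
The smallest integer n is 20.

20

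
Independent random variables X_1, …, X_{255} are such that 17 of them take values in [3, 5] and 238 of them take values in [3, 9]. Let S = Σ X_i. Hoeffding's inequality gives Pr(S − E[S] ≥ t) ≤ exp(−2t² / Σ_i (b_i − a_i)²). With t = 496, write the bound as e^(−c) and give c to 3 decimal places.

Σ(b_i − a_i)² = 17·2² + 238·6² = 8636.
c = 2t² / 8636 = 2·496² / 8636 = 56.9745.

56.975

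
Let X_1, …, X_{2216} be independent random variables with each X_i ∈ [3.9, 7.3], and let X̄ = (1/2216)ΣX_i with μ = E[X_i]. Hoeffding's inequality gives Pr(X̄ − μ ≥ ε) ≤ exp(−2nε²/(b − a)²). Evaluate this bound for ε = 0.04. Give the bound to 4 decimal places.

Exponent: 2nε²/(b − a)² = 2·2216·0.04² / 3.4² = 0.61343.
Bound = exp(−0.61343) = 0.54149.

0.5415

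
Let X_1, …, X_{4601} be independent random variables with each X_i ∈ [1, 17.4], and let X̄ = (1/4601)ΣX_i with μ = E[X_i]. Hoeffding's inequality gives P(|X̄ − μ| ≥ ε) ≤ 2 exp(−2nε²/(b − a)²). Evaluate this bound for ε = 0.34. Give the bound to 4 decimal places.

0.0383

Exponent: 2nε²/(b − a)² = 2·4601·0.34² / 16.4² = 3.95505.
Bound = 2·exp(−3.95505) = 0.03832.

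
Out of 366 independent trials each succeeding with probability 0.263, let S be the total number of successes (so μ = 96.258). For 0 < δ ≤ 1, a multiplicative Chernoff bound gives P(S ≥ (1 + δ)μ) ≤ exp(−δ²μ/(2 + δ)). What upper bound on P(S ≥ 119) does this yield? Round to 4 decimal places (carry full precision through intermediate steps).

0.0905

Write 119 = (1 + δ)μ, so δ = 119/96.258 − 1 = 0.2362609…
Then the exponent is δ²μ/(2 + δ) = (119 − μ)² / (μ·(2 + δ)) = 2.402691.
Bound = exp(−2.402691) = 0.09047.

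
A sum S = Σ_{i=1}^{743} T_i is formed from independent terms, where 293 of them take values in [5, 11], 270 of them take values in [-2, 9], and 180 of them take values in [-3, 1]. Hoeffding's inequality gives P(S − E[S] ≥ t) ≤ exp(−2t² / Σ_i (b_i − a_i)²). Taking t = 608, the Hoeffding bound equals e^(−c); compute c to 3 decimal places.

16.038

Σ(b_i − a_i)² = 293·6² + 270·11² + 180·4² = 46098.
c = 2t² / 46098 = 2·608² / 46098 = 16.0382.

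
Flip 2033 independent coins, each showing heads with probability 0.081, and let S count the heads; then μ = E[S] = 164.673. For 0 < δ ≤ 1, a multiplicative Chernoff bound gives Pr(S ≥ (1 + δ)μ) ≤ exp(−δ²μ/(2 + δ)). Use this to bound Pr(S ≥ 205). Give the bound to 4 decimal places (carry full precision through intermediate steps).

Write 205 = (1 + δ)μ, so δ = 205/164.673 − 1 = 0.2448914…
Then the exponent is δ²μ/(2 + δ) = (205 − μ)² / (μ·(2 + δ)) = 4.399204.
Bound = exp(−4.399204) = 0.01229.

0.0123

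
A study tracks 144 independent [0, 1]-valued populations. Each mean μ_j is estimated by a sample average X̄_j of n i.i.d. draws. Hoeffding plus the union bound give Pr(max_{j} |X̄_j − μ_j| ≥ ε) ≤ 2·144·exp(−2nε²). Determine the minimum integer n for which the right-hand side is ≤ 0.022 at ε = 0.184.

140

Need 2·144·exp(−2nε²) ≤ 0.022, i.e. exp(−2nε²) ≤ 0.022/288.
So 2nε² ≥ ln(288/0.022) = 9.479673.
Hence n ≥ 9.479673/(2·0.184²) = 140.000.
The smallest integer n is 140.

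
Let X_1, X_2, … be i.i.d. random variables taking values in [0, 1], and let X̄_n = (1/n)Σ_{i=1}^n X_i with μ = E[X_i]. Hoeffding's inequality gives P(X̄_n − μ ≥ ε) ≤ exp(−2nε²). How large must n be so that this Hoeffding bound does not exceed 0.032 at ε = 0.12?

120

Require exp(−2nε²) ≤ 0.032, i.e. 2nε² ≥ ln(1/0.032) = 3.442019.
So n ≥ 3.442019 / (2·0.12²) = 119.515.
The smallest integer n is 120.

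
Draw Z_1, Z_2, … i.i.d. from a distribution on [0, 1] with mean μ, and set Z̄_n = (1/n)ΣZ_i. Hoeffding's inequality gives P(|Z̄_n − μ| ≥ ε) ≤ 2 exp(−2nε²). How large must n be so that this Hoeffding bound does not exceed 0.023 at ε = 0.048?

Require 2·exp(−2nε²) ≤ 0.023, i.e. 2nε² ≥ ln(2/0.023) = 4.465408.
So n ≥ 4.465408 / (2·0.048²) = 969.056.
The smallest integer n is 970.

970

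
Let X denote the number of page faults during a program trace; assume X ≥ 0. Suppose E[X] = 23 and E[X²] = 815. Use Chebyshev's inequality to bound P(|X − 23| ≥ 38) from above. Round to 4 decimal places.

Var(X) = E[X²] − (E[X])² = 815 − 529 = 286.
Chebyshev's inequality: P(|X − μ| ≥ t) ≤ Var(X)/t² = 286/1444 = 0.1981.

0.1981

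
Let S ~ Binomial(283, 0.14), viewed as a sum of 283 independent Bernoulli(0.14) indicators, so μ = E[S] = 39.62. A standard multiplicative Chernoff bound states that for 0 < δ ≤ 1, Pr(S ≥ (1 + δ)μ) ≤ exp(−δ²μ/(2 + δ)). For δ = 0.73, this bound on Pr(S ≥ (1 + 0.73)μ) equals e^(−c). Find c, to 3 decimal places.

c = δ²μ/(2 + δ) = 0.73²·39.62/(2 + 0.73) = 7.7339.

7.734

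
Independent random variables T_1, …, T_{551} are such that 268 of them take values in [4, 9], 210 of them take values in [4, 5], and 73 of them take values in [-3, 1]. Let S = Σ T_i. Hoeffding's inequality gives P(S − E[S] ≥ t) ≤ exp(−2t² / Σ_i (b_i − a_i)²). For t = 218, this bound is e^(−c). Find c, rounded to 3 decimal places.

11.766

Σ(b_i − a_i)² = 268·5² + 210·1² + 73·4² = 8078.
c = 2t² / 8078 = 2·218² / 8078 = 11.7663.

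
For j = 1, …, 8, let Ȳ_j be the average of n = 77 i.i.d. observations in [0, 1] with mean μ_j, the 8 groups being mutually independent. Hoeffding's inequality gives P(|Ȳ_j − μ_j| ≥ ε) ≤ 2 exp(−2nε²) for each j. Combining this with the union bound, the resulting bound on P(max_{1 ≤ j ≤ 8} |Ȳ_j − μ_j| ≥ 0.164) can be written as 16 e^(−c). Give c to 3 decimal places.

Union bound over the 8 events: P(max_{1 ≤ j ≤ 8} |Ȳ_j − μ_j| ≥ 0.164) ≤ 8·2·exp(−2nε²) = 16 exp(−2·77·0.164²).
So c = 2·77·0.164² = 4.1420.

4.142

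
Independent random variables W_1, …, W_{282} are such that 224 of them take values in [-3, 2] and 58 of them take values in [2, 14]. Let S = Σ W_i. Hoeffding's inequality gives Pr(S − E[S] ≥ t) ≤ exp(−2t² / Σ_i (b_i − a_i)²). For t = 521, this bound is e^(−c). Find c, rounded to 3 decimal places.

Σ(b_i − a_i)² = 224·5² + 58·12² = 13952.
c = 2t² / 13952 = 2·521² / 13952 = 38.9107.

38.911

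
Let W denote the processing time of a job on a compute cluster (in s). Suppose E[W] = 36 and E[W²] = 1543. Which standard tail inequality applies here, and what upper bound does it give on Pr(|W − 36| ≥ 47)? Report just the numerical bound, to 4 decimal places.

0.1118

The first two moments determine the variance, so Chebyshev's inequality is the sharpest standard bound available.
Var(W) = E[W²] − (E[W])² = 1543 − 1296 = 247.
Chebyshev's inequality: Pr(|W − μ| ≥ t) ≤ Var(W)/t² = 247/2209 = 0.1118.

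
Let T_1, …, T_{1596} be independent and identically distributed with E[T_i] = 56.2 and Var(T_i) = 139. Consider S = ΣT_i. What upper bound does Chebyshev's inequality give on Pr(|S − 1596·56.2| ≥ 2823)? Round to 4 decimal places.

Var(S) = n·Var(T_i) = 1596·139 = 221844.
Chebyshev: Pr(|S − 1596·56.2| ≥ 2823) ≤ Var(S)/2823² = 221844/7969329 = 0.0278.

0.0278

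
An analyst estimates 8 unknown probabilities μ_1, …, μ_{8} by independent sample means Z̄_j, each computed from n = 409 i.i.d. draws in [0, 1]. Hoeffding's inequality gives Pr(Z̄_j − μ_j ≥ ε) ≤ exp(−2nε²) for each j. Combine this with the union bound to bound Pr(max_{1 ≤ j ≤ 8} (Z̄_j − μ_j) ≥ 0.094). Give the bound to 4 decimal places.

0.0058

Per-experiment Hoeffding bound: exp(−2·409·0.094²) = exp(−7.22785) = 0.00072608.
Union bound over 8 events: 8·0.00072608 = 0.00581.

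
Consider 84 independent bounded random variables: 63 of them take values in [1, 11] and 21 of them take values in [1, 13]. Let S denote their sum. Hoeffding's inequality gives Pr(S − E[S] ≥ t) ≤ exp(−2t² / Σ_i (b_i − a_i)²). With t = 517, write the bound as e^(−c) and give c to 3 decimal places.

Σ(b_i − a_i)² = 63·10² + 21·12² = 9324.
c = 2t² / 9324 = 2·517² / 9324 = 57.3335.

57.334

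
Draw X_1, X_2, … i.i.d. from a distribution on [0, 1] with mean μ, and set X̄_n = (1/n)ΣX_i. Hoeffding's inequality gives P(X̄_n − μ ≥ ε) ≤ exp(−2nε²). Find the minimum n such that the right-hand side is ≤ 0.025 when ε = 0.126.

Require exp(−2nε²) ≤ 0.025, i.e. 2nε² ≥ ln(1/0.025) = 3.688879.
So n ≥ 3.688879 / (2·0.126²) = 116.178.
The smallest integer n is 117.

117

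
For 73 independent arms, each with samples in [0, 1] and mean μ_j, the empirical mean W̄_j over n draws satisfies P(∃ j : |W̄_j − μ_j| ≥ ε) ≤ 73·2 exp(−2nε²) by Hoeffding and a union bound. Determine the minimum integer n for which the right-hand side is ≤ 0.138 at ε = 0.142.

Need 2·73·exp(−2nε²) ≤ 0.138, i.e. exp(−2nε²) ≤ 0.138/146.
So 2nε² ≥ ln(146/0.138) = 6.964108.
Hence n ≥ 6.964108/(2·0.142²) = 172.687.
The smallest integer n is 173.

173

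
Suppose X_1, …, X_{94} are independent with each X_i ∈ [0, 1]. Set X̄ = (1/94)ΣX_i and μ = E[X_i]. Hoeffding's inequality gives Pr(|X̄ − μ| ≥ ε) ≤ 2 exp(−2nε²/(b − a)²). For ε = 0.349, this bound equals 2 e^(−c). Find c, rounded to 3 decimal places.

22.899

c = 2nε²/(b − a)² = 2·94·0.349² / 1² = 22.8986.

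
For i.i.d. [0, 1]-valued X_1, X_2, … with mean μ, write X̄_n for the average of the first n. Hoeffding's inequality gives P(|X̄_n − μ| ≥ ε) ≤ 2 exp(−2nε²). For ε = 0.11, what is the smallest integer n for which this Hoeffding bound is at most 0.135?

Require 2·exp(−2nε²) ≤ 0.135, i.e. 2nε² ≥ ln(2/0.135) = 2.695628.
So n ≥ 2.695628 / (2·0.11²) = 111.390.
The smallest integer n is 112.

112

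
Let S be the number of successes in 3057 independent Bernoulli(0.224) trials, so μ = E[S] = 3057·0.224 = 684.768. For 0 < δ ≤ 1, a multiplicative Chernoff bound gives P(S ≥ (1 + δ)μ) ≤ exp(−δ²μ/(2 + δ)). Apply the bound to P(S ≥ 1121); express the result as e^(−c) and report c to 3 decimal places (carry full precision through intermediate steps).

105.384

Write 1121 = (1 + δ)μ, so δ = 1121/684.768 − 1 = 0.6370508…
Then the exponent is δ²μ/(2 + δ) = (1121 − μ)² / (μ·(2 + δ)) = 105.383614.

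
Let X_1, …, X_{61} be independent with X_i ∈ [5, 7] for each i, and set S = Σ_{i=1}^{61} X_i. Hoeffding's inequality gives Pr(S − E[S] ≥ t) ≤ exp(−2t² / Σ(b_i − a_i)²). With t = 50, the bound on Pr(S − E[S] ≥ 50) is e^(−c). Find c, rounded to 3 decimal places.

Σ(b_i − a_i)² = 61·(2)² = 244.
c = 2t²/244 = 2·50²/244 = 20.4918.

20.492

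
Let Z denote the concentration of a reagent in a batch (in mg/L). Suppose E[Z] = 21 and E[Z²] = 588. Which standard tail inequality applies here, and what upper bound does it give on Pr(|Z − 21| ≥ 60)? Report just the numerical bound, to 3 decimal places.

0.041

The first two moments determine the variance, so Chebyshev's inequality is the sharpest standard bound available.
Var(Z) = E[Z²] − (E[Z])² = 588 − 441 = 147.
Chebyshev's inequality: Pr(|Z − μ| ≥ t) ≤ Var(Z)/t² = 147/3600 = 0.0408.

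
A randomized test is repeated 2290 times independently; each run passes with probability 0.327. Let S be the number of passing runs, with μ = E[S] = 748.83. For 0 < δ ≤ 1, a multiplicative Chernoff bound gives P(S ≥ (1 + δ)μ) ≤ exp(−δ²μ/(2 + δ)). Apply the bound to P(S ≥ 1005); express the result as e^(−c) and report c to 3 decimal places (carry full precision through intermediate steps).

37.417

Write 1005 = (1 + δ)μ, so δ = 1005/748.83 − 1 = 0.3420937…
Then the exponent is δ²μ/(2 + δ) = (1005 − μ)² / (μ·(2 + δ)) = 37.417007.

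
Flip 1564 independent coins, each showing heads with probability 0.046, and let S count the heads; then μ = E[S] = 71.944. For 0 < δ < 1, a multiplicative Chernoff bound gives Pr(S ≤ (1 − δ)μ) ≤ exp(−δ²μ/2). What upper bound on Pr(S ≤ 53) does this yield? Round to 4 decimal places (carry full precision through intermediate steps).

0.0826

Write 53 = (1 − δ)μ, so δ = 1 − 53/71.944 = 0.2633159…
Then the exponent is δ²μ/2 = (μ − 53)²/(2μ) = 2.494128.
Bound = exp(−2.494128) = 0.08257.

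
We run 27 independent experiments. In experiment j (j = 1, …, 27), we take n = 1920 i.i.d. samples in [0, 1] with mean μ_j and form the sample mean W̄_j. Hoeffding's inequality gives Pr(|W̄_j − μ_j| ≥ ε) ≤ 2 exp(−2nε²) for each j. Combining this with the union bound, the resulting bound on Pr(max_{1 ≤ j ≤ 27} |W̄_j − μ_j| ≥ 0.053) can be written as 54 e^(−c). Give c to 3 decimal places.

10.787

Union bound over the 27 events: Pr(max_{1 ≤ j ≤ 27} |W̄_j − μ_j| ≥ 0.053) ≤ 27·2·exp(−2nε²) = 54 exp(−2·1920·0.053²).
So c = 2·1920·0.053² = 10.7866.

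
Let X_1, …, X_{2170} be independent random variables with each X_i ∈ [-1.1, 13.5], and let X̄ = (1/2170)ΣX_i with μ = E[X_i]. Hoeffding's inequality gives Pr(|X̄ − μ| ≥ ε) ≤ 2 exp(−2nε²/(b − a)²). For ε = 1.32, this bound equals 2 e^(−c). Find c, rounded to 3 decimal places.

c = 2nε²/(b − a)² = 2·2170·1.32² / 14.6² = 35.4758.

35.476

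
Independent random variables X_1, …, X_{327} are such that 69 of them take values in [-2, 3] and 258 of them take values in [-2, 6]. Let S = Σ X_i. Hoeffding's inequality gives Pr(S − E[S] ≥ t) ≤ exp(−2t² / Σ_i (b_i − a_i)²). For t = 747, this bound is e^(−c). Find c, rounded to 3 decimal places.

Σ(b_i − a_i)² = 69·5² + 258·8² = 18237.
c = 2t² / 18237 = 2·747² / 18237 = 61.1953.

61.195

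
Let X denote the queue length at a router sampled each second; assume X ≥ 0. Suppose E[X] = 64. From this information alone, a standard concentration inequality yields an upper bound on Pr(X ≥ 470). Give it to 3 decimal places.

Only the mean of a non-negative variable is known, so Markov's inequality is the applicable tail bound.
Markov's inequality: for a non-negative random variable, Pr(X ≥ a) ≤ E[X]/a.
Here E[X] = 64 and a = 470, so the bound is 64/470 = 0.1362.

0.136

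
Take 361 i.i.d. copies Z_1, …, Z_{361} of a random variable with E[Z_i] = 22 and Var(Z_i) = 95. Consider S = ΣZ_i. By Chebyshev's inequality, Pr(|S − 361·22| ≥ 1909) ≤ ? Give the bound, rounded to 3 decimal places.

Var(S) = n·Var(Z_i) = 361·95 = 34295.
Chebyshev: Pr(|S − 361·22| ≥ 1909) ≤ Var(S)/1909² = 34295/3644281 = 0.0094.

0.009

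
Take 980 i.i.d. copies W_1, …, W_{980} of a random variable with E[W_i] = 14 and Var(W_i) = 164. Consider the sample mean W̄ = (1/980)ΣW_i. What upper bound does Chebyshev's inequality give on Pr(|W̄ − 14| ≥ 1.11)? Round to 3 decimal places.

0.136

Var(W̄) = Var(W_i)/n = 164/980 = 0.16735.
Chebyshev: Pr(|W̄ − 14| ≥ 1.11) ≤ Var(W̄)/(1.11)² = 164/(980·1.11²) = 0.1358.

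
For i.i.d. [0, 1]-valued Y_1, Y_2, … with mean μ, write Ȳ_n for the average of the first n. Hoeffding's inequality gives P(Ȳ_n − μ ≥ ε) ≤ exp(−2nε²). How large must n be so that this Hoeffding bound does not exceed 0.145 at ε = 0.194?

Require exp(−2nε²) ≤ 0.145, i.e. 2nε² ≥ ln(1/0.145) = 1.931022.
So n ≥ 1.931022 / (2·0.194²) = 25.654.
The smallest integer n is 26.

26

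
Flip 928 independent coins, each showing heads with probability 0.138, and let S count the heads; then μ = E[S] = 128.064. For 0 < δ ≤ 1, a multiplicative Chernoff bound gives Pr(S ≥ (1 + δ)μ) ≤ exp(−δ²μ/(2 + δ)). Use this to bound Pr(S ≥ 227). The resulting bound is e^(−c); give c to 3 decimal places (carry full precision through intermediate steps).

Write 227 = (1 + δ)μ, so δ = 227/128.064 − 1 = 0.7725512…
Then the exponent is δ²μ/(2 + δ) = (227 − μ)² / (μ·(2 + δ)) = 27.567796.

27.568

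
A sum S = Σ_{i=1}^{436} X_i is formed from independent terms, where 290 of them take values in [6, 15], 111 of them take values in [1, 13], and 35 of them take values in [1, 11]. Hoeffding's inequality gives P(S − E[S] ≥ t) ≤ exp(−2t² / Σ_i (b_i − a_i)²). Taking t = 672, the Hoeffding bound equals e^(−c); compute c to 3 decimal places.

21.017

Σ(b_i − a_i)² = 290·9² + 111·12² + 35·10² = 42974.
c = 2t² / 42974 = 2·672² / 42974 = 21.0166.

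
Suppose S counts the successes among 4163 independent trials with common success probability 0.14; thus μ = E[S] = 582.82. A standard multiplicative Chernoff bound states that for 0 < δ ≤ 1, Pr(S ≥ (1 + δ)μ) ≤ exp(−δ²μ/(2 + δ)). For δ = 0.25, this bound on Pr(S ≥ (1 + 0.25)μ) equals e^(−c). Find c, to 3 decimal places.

16.189

c = δ²μ/(2 + δ) = 0.25²·582.82/(2 + 0.25) = 16.1894.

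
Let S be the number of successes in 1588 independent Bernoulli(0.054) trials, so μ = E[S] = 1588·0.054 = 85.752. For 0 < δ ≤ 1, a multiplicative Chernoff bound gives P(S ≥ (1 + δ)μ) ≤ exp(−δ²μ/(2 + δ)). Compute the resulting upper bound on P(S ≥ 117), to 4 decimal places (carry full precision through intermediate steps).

0.0081

Write 117 = (1 + δ)μ, so δ = 117/85.752 − 1 = 0.3643997…
Then the exponent is δ²μ/(2 + δ) = (117 − μ)² / (μ·(2 + δ)) = 4.815920.
Bound = exp(−4.815920) = 0.00810.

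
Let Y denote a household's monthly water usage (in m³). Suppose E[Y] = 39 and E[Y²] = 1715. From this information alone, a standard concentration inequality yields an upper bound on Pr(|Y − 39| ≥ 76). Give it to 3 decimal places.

The first two moments determine the variance, so Chebyshev's inequality is the sharpest standard bound available.
Var(Y) = E[Y²] − (E[Y])² = 1715 − 1521 = 194.
Chebyshev's inequality: Pr(|Y − μ| ≥ t) ≤ Var(Y)/t² = 194/5776 = 0.0336.

0.034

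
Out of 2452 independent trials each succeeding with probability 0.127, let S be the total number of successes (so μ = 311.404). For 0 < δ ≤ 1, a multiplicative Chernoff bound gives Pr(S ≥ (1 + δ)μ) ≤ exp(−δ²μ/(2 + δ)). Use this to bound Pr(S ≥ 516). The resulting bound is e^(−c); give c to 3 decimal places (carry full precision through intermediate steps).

Write 516 = (1 + δ)μ, so δ = 516/311.404 − 1 = 0.6570115…
Then the exponent is δ²μ/(2 + δ) = (516 − μ)² / (μ·(2 + δ)) = 50.591396.

50.591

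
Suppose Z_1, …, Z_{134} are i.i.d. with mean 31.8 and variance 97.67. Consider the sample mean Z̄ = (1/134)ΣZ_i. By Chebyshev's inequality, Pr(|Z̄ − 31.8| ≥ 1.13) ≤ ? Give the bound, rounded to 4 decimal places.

Var(Z̄) = Var(Z_i)/n = 97.67/134 = 0.72888.
Chebyshev: Pr(|Z̄ − 31.8| ≥ 1.13) ≤ Var(Z̄)/(1.13)² = 97.67/(134·1.13²) = 0.5708.

0.5708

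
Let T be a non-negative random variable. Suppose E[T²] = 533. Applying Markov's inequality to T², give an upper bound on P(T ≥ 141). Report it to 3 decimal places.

0.027

Since T ≥ 0, the event {T ≥ 141} is the same as {T² ≥ 19881}.
Markov's inequality applied to T² gives P(T² ≥ 19881) ≤ E[T²]/19881 = 533/19881 = 0.0268.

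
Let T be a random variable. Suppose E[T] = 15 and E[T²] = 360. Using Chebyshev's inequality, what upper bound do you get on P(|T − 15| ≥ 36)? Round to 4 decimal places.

Var(T) = E[T²] − (E[T])² = 360 − 225 = 135.
Chebyshev's inequality: P(|T − μ| ≥ t) ≤ Var(T)/t² = 135/1296 = 0.1042.

0.1042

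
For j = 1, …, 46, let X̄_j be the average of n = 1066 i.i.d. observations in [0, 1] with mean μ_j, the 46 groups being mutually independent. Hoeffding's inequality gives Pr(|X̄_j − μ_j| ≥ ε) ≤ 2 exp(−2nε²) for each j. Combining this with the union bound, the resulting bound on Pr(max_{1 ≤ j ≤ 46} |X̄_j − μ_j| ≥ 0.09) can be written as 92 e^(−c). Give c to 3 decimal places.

Union bound over the 46 events: Pr(max_{1 ≤ j ≤ 46} |X̄_j − μ_j| ≥ 0.09) ≤ 46·2·exp(−2nε²) = 92 exp(−2·1066·0.09²).
So c = 2·1066·0.09² = 17.2692.

17.269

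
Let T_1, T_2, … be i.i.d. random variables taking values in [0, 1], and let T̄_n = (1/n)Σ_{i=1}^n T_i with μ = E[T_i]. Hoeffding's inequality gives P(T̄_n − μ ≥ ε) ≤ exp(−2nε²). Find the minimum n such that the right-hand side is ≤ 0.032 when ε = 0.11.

143

Require exp(−2nε²) ≤ 0.032, i.e. 2nε² ≥ ln(1/0.032) = 3.442019.
So n ≥ 3.442019 / (2·0.11²) = 142.232.
The smallest integer n is 143.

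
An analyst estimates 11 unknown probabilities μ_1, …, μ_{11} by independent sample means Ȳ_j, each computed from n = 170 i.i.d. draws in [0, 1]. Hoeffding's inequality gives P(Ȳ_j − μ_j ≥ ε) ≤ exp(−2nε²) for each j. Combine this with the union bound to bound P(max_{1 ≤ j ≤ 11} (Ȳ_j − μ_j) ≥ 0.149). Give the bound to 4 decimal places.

Per-experiment Hoeffding bound: exp(−2·170·0.149²) = exp(−7.54834) = 0.00052698.
Union bound over 11 events: 11·0.00052698 = 0.00580.

0.0058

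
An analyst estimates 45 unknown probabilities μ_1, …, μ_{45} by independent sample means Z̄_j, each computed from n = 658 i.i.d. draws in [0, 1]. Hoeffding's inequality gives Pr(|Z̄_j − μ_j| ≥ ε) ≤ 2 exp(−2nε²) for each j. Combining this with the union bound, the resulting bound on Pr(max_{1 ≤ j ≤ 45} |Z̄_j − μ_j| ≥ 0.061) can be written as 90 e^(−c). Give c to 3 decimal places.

Union bound over the 45 events: Pr(max_{1 ≤ j ≤ 45} |Z̄_j − μ_j| ≥ 0.061) ≤ 45·2·exp(−2nε²) = 90 exp(−2·658·0.061²).
So c = 2·658·0.061² = 4.8968.

4.897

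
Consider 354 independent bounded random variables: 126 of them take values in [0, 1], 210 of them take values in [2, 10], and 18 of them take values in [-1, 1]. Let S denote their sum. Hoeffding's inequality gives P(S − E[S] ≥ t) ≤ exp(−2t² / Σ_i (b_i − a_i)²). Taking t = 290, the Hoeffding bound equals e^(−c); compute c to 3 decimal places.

12.333

Σ(b_i − a_i)² = 126·1² + 210·8² + 18·2² = 13638.
c = 2t² / 13638 = 2·290² / 13638 = 12.3332.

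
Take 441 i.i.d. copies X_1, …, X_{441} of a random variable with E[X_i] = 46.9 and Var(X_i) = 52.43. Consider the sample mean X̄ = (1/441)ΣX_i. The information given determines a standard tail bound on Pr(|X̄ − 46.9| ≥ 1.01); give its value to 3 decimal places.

0.117

With mean and variance of each term known, Chebyshev's inequality bounds the deviation of the sum (or sample mean).
Var(X̄) = Var(X_i)/n = 52.43/441 = 0.11889.
Chebyshev: Pr(|X̄ − 46.9| ≥ 1.01) ≤ Var(X̄)/(1.01)² = 52.43/(441·1.01²) = 0.1165.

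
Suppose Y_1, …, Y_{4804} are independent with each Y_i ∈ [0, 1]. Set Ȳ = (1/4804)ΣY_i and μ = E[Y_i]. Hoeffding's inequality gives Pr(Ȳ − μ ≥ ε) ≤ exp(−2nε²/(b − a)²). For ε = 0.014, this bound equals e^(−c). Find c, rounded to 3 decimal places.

c = 2nε²/(b − a)² = 2·4804·0.014² / 1² = 1.8832.

1.883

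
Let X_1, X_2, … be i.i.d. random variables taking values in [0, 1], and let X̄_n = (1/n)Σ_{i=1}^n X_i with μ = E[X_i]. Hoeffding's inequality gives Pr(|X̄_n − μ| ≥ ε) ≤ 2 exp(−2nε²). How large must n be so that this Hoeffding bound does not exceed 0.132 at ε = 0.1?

Require 2·exp(−2nε²) ≤ 0.132, i.e. 2nε² ≥ ln(2/0.132) = 2.718101.
So n ≥ 2.718101 / (2·0.1²) = 135.905.
The smallest integer n is 136.

136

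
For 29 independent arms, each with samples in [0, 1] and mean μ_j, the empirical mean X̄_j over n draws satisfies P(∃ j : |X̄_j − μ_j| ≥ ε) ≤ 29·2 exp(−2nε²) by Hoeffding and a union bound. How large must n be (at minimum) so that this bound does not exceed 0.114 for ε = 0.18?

97

Need 2·29·exp(−2nε²) ≤ 0.114, i.e. exp(−2nε²) ≤ 0.114/58.
So 2nε² ≥ ln(58/0.114) = 6.232000.
Hence n ≥ 6.232000/(2·0.18²) = 96.173.
The smallest integer n is 97.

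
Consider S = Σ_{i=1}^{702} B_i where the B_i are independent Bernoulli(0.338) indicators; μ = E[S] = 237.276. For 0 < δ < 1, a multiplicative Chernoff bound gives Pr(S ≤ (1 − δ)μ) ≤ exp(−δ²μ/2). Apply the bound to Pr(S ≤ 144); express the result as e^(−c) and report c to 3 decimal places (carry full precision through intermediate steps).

Write 144 = (1 − δ)μ, so δ = 1 − 144/237.276 = 0.3931118…
Then the exponent is δ²μ/2 = (μ − 144)²/(2μ) = 18.333949.

18.334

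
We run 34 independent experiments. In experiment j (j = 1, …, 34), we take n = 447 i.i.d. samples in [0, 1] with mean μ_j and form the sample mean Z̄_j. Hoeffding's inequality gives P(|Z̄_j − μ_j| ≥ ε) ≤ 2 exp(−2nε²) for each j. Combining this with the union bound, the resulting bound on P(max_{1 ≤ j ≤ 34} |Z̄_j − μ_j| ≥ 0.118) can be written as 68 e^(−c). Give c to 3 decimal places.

12.448

Union bound over the 34 events: P(max_{1 ≤ j ≤ 34} |Z̄_j − μ_j| ≥ 0.118) ≤ 34·2·exp(−2nε²) = 68 exp(−2·447·0.118²).
So c = 2·447·0.118² = 12.4481.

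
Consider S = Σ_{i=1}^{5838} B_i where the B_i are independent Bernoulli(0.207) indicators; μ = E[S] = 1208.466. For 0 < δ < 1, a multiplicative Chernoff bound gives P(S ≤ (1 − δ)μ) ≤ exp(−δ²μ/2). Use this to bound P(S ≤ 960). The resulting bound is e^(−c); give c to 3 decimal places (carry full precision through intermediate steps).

Write 960 = (1 − δ)μ, so δ = 1 − 960/1208.466 = 0.2056045…
Then the exponent is δ²μ/2 = (μ − 960)²/(2μ) = 25.542859.

25.543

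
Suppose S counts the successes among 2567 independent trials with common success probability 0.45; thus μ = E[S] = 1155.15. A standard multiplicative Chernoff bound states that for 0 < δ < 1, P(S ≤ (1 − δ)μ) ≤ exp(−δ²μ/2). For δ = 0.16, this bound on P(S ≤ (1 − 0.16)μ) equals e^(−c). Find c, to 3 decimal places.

14.786

c = δ²μ/2 = 0.16²·1155.15/2 = 14.7859.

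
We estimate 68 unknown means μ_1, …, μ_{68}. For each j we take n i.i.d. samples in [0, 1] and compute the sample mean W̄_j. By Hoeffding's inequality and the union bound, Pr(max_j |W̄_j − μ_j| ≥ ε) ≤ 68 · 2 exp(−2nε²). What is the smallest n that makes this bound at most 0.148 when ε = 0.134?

190

Need 2·68·exp(−2nε²) ≤ 0.148, i.e. exp(−2nε²) ≤ 0.148/136.
So 2nε² ≥ ln(136/0.148) = 6.823198.
Hence n ≥ 6.823198/(2·0.134²) = 189.998.
The smallest integer n is 190.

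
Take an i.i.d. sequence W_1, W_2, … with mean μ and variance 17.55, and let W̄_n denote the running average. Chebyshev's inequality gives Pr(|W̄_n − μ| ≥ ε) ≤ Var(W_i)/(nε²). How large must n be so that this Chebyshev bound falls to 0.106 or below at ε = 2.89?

Require 17.55/(n·2.89²) ≤ 0.106, i.e. n ≥ 17.55/(0.106·2.89²) = 19.823.
The smallest integer n is 20.

20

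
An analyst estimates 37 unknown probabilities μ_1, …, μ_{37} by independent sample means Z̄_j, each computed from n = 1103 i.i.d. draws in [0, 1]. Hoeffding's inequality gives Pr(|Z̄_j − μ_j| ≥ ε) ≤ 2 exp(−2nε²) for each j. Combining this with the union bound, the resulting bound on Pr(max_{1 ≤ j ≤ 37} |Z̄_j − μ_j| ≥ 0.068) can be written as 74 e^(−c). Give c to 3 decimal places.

10.201

Union bound over the 37 events: Pr(max_{1 ≤ j ≤ 37} |Z̄_j − μ_j| ≥ 0.068) ≤ 37·2·exp(−2nε²) = 74 exp(−2·1103·0.068²).
So c = 2·1103·0.068² = 10.2005.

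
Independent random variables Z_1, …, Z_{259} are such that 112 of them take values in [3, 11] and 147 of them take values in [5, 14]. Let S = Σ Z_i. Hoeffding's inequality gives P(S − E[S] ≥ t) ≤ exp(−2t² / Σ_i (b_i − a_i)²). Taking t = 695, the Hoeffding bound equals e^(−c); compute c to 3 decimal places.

50.645

Σ(b_i − a_i)² = 112·8² + 147·9² = 19075.
c = 2t² / 19075 = 2·695² / 19075 = 50.6448.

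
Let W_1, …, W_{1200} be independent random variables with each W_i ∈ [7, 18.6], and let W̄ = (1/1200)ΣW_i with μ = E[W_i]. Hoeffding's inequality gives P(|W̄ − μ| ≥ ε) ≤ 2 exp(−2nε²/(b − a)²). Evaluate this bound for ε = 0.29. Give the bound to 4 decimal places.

Exponent: 2nε²/(b − a)² = 2·1200·0.29² / 11.6² = 1.50000.
Bound = 2·exp(−1.50000) = 0.44626.

0.4463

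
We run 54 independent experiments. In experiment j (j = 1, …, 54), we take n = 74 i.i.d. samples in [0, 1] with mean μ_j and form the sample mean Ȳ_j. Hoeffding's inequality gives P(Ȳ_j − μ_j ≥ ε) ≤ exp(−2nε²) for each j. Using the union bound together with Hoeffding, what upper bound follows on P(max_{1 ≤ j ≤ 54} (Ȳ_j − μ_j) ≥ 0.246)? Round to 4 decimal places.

Per-experiment Hoeffding bound: exp(−2·74·0.246²) = exp(−8.95637) = 0.00012891.
Union bound over 54 events: 54·0.00012891 = 0.00696.

0.0070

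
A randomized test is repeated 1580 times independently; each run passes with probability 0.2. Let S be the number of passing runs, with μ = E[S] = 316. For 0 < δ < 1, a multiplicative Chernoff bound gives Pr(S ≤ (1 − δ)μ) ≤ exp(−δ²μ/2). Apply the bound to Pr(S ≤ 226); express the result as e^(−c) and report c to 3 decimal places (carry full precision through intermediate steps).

Write 226 = (1 − δ)μ, so δ = 1 − 226/316 = 0.2848101…
Then the exponent is δ²μ/2 = (μ − 226)²/(2μ) = 12.816456.

12.816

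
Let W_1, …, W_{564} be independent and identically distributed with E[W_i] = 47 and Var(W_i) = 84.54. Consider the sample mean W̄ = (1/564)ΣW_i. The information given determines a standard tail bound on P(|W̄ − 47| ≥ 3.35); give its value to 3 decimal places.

0.013

With mean and variance of each term known, Chebyshev's inequality bounds the deviation of the sum (or sample mean).
Var(W̄) = Var(W_i)/n = 84.54/564 = 0.14989.
Chebyshev: P(|W̄ − 47| ≥ 3.35) ≤ Var(W̄)/(3.35)² = 84.54/(564·3.35²) = 0.0134.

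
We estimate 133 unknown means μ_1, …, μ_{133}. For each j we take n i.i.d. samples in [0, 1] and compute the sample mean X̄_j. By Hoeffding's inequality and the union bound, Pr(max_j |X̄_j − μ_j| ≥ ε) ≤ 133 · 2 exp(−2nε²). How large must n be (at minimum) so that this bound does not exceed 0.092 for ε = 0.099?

407

Need 2·133·exp(−2nε²) ≤ 0.092, i.e. exp(−2nε²) ≤ 0.092/266.
So 2nε² ≥ ln(266/0.092) = 7.969463.
Hence n ≥ 7.969463/(2·0.099²) = 406.564.
The smallest integer n is 407.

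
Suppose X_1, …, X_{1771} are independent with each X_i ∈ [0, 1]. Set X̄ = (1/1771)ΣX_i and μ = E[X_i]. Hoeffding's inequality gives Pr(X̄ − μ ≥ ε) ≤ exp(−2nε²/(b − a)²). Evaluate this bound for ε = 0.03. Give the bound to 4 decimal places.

Exponent: 2nε²/(b − a)² = 2·1771·0.03² / 1² = 3.18780.
Bound = exp(−3.18780) = 0.04126.

0.0413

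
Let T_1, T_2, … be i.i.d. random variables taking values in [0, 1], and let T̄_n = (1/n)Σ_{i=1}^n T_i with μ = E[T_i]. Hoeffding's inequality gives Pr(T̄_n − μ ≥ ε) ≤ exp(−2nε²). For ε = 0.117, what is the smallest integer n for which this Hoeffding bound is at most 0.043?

Require exp(−2nε²) ≤ 0.043, i.e. 2nε² ≥ ln(1/0.043) = 3.146555.
So n ≥ 3.146555 / (2·0.117²) = 114.930.
The smallest integer n is 115.

115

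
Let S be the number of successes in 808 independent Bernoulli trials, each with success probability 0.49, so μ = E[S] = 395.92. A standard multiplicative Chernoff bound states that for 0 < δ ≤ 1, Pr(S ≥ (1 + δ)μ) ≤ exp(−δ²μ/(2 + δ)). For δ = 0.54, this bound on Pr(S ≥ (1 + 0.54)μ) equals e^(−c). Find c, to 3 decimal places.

45.453

c = δ²μ/(2 + δ) = 0.54²·395.92/(2 + 0.54) = 45.4529.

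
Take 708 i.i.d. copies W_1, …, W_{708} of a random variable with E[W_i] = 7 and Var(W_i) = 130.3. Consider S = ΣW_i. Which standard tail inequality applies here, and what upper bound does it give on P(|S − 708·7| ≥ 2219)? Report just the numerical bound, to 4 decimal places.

0.0187

With mean and variance of each term known, Chebyshev's inequality bounds the deviation of the sum (or sample mean).
Var(S) = n·Var(W_i) = 708·130.3 = 92252.4.
Chebyshev: P(|S − 708·7| ≥ 2219) ≤ Var(S)/2219² = 92252.4/4923961 = 0.0187.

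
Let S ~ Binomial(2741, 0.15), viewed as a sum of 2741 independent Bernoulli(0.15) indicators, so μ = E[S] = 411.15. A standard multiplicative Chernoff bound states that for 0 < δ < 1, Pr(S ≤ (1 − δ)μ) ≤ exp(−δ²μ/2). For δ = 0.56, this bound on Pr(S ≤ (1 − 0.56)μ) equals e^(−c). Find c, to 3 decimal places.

64.468

c = δ²μ/2 = 0.56²·411.15/2 = 64.4683.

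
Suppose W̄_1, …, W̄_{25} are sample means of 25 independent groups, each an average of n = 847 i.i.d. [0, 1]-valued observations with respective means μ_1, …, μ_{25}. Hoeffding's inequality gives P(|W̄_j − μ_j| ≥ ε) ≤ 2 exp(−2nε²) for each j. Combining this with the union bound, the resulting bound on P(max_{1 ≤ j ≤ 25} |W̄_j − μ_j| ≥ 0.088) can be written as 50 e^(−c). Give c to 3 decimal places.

13.118

Union bound over the 25 events: P(max_{1 ≤ j ≤ 25} |W̄_j − μ_j| ≥ 0.088) ≤ 25·2·exp(−2nε²) = 50 exp(−2·847·0.088²).
So c = 2·847·0.088² = 13.1183.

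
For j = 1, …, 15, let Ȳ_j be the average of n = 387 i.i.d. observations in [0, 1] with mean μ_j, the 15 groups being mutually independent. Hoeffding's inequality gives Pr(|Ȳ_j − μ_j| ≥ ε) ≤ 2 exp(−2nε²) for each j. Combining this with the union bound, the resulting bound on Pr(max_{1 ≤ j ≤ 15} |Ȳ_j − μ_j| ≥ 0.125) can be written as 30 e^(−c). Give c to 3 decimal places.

Union bound over the 15 events: Pr(max_{1 ≤ j ≤ 15} |Ȳ_j − μ_j| ≥ 0.125) ≤ 15·2·exp(−2nε²) = 30 exp(−2·387·0.125²).
So c = 2·387·0.125² = 12.0938.

12.094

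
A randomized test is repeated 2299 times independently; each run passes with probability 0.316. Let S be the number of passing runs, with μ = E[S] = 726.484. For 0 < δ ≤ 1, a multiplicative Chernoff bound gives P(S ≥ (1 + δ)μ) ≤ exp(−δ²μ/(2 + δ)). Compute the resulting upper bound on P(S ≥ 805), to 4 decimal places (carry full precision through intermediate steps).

0.0179

Write 805 = (1 + δ)μ, so δ = 805/726.484 − 1 = 0.1080767…
Then the exponent is δ²μ/(2 + δ) = (805 − μ)² / (μ·(2 + δ)) = 4.025352.
Bound = exp(−4.025352) = 0.01786.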